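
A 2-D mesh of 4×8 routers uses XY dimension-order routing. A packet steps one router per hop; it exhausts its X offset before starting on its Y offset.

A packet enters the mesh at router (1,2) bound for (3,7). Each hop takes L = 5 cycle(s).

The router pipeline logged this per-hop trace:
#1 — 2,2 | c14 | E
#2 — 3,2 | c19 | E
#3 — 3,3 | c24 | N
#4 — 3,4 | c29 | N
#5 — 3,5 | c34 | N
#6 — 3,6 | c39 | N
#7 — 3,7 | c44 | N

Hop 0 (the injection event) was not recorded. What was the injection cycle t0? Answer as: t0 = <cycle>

At hop 1 the cycle is 14; in general cyc_k = t0 + kL.
So t0 = 14 − 1·5 = 9.

t0 = 9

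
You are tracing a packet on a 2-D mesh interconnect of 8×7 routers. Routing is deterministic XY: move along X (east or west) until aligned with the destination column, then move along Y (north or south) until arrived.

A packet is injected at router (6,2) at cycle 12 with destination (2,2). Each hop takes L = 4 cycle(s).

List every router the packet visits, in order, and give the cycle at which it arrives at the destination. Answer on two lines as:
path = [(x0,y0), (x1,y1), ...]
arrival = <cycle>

path = [(6,2), (5,2), (4,2), (3,2), (2,2)]
arrival = 28

t=12: at (6,2)
t=16: at (5,2) after W
t=20: at (4,2) after W
t=24: at (3,2) after W
t=28: at (2,2) after W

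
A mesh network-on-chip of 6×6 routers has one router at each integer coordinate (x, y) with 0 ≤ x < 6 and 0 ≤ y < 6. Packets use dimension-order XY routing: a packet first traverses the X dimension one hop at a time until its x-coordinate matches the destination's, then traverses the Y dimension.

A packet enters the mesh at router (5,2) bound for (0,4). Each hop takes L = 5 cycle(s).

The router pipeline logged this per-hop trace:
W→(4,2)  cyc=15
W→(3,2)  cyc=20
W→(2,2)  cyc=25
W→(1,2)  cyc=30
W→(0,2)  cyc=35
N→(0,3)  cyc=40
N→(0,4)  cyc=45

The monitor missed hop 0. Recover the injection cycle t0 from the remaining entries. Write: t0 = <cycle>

t0 = 10

cyc[1] = 15 and cyc[k] = t0 + k·L for every k.
t0 = cyc[1] − L = 15 − 5 = 10.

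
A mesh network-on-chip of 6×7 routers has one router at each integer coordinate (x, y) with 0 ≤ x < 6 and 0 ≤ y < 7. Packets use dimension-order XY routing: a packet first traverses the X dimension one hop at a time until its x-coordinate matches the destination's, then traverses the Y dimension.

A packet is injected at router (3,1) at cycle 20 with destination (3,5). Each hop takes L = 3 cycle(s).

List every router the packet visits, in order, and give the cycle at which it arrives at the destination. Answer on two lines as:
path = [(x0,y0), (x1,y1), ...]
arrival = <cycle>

src (3,1)  cyc=20
N→(3,2)  cyc=23
N→(3,3)  cyc=26
N→(3,4)  cyc=29
N→(3,5)  cyc=32

path = [(3,1), (3,2), (3,3), (3,4), (3,5)]
arrival = 32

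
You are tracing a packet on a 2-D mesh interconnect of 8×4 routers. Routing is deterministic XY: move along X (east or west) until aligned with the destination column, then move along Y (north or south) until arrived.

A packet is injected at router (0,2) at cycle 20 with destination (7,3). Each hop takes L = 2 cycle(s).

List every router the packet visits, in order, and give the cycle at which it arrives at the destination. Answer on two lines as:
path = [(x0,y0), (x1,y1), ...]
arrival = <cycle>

path = [(0,2), (1,2), (2,2), (3,2), (4,2), (5,2), (6,2), (7,2), (7,3)]
arrival = 36

hop 0: (0,2) @ cyc 20
hop 1: (1,2) @ cyc 22  [E]
hop 2: (2,2) @ cyc 24  [E]
hop 3: (3,2) @ cyc 26  [E]
hop 4: (4,2) @ cyc 28  [E]
hop 5: (5,2) @ cyc 30  [E]
hop 6: (6,2) @ cyc 32  [E]
hop 7: (7,2) @ cyc 34  [E]
hop 8: (7,3) @ cyc 36  [N]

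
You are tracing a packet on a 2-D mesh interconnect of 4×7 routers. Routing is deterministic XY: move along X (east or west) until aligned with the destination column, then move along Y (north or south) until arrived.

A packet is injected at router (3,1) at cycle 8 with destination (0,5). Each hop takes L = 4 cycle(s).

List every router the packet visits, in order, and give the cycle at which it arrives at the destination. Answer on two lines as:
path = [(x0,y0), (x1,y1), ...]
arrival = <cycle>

path = [(3,1), (2,1), (1,1), (0,1), (0,2), (0,3), (0,4), (0,5)]
arrival = 36

#0 — 3,1 | c8
#1 — 2,1 | c12 | W
#2 — 1,1 | c16 | W
#3 — 0,1 | c20 | W
#4 — 0,2 | c24 | N
#5 — 0,3 | c28 | N
#6 — 0,4 | c32 | N
#7 — 0,5 | c36 | N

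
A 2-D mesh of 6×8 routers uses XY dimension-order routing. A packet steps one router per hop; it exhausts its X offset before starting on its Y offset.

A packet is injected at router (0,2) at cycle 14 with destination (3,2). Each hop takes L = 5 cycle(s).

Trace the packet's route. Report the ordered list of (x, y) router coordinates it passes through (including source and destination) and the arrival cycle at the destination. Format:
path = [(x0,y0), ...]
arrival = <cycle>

path = [(0,2), (1,2), (2,2), (3,2)]
arrival = 29

  0. router=(0,2) cycle=14 (inject)
  1. router=(1,2) cycle=19 dir=E
  2. router=(2,2) cycle=24 dir=E
  3. router=(3,2) cycle=29 dir=E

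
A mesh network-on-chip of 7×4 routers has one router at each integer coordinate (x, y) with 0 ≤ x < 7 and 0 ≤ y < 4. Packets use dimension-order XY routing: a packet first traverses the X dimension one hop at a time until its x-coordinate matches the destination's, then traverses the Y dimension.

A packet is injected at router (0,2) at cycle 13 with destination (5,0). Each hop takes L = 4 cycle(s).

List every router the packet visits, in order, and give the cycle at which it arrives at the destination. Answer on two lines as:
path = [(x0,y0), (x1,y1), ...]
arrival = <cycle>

  0. router=(0,2) cycle=13 (inject)
  1. router=(1,2) cycle=17 dir=E
  2. router=(2,2) cycle=21 dir=E
  3. router=(3,2) cycle=25 dir=E
  4. router=(4,2) cycle=29 dir=E
  5. router=(5,2) cycle=33 dir=E
  6. router=(5,1) cycle=37 dir=S
  7. router=(5,0) cycle=41 dir=S

path = [(0,2), (1,2), (2,2), (3,2), (4,2), (5,2), (5,1), (5,0)]
arrival = 41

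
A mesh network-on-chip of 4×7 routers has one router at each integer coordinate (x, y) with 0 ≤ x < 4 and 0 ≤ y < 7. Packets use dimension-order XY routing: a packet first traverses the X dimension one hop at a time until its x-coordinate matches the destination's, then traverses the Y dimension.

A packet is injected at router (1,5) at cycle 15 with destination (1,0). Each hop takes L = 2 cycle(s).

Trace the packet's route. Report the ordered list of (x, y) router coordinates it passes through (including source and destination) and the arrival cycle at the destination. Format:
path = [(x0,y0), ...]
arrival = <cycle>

path = [(1,5), (1,4), (1,3), (1,2), (1,1), (1,0)]
arrival = 25

hop 0: (1,5) @ cyc 15
hop 1: (1,4) @ cyc 17  [S]
hop 2: (1,3) @ cyc 19  [S]
hop 3: (1,2) @ cyc 21  [S]
hop 4: (1,1) @ cyc 23  [S]
hop 5: (1,0) @ cyc 25  [S]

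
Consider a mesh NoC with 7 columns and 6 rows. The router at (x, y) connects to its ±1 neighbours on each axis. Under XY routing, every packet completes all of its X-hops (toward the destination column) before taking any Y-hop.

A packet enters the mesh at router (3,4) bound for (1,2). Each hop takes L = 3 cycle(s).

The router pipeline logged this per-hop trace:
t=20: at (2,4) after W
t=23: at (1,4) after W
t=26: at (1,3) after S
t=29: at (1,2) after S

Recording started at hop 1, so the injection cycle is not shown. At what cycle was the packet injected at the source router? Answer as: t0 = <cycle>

t0 = 17

At hop 1 the cycle is 20; in general cyc_k = t0 + kL.
t0 = cyc[1] − L = 20 − 3 = 17.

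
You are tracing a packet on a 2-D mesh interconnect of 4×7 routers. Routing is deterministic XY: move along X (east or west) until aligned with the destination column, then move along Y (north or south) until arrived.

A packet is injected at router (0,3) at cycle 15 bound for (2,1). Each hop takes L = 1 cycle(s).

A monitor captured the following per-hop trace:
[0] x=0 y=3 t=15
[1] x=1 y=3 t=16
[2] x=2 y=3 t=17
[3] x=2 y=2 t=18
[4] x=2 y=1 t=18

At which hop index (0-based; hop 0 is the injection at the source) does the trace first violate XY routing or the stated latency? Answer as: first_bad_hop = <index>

[1] (+1,+0) / 1c ⇒ ok
[2] (+1,+0) / 1c ⇒ ok
[3] (+0,-1) / 1c ⇒ ok
[4] (+0,-1) / 0c ⇒ BAD: Δcyc=0≠L

first_bad_hop = 4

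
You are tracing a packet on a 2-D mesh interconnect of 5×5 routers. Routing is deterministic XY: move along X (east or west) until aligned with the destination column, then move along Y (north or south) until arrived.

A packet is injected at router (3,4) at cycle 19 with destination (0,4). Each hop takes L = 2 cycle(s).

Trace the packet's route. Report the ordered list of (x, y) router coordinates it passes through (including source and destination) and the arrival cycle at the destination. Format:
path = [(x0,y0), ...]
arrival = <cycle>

[0] x=3 y=4 t=19
[1] x=2 y=4 t=21 →W
[2] x=1 y=4 t=23 →W
[3] x=0 y=4 t=25 →W

path = [(3,4), (2,4), (1,4), (0,4)]
arrival = 25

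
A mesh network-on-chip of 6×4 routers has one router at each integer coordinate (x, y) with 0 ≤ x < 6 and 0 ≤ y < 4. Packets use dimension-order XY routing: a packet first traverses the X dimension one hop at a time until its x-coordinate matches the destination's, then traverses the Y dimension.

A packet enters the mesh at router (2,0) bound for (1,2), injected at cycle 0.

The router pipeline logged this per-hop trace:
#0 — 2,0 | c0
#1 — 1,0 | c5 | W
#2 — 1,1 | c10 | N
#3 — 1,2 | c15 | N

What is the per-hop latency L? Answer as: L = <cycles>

cyc[1] − cyc[0] = 5 − 0 = 5.
Each hop adds L, hence L = 5.

L = 5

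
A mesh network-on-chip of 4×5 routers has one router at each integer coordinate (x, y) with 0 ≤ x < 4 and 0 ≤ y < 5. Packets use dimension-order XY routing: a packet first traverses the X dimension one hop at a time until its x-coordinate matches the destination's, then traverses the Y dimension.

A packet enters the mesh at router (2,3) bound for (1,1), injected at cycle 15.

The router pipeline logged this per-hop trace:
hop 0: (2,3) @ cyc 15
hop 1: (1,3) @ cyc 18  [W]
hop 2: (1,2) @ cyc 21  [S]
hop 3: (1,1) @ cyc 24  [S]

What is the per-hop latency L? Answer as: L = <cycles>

L = 3

Between hops 0 and 1 the cycle counter advances 18 − 15 = 3.
One hop costs L cycles, so L = 3.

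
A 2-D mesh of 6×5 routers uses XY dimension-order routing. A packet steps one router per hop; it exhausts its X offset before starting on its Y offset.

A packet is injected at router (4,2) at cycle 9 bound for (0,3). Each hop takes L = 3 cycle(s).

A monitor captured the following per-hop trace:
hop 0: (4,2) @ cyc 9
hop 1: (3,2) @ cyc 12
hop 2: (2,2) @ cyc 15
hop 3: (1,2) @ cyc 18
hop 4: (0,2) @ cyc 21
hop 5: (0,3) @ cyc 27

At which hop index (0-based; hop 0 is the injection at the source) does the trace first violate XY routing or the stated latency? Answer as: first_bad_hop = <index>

first_bad_hop = 5

  1: Δx=-1 Δy=+0 Δt=3 [ok]
  2: Δx=-1 Δy=+0 Δt=3 [ok]
  3: Δx=-1 Δy=+0 Δt=3 [ok]
  4: Δx=-1 Δy=+0 Δt=3 [ok]
  5: Δx=+0 Δy=+1 Δt=6 [BAD: Δcyc=6≠L]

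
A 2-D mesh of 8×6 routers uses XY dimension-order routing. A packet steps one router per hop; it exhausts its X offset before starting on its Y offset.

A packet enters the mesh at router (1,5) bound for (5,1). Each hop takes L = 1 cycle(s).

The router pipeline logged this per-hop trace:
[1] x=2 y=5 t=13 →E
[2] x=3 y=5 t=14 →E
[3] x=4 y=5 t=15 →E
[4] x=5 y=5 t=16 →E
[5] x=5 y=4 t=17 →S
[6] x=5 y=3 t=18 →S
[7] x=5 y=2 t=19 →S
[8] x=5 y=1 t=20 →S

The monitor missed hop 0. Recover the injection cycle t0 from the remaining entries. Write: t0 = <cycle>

t0 = 12

At hop 1 the cycle is 13; in general cyc_k = t0 + kL.
Subtract one hop: t0 = 13 − 1 = 12.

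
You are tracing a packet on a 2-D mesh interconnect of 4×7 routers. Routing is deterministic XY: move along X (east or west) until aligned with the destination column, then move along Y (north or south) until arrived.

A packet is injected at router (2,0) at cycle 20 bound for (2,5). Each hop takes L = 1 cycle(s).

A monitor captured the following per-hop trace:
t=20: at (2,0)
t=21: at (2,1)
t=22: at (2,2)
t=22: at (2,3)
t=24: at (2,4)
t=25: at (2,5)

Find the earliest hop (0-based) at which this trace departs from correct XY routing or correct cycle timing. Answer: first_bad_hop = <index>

check 1→ d=(0,1) cyc+1: ok
check 2→ d=(0,1) cyc+1: ok
check 3→ d=(0,1) cyc+0: BAD: Δcyc=0≠L

first_bad_hop = 3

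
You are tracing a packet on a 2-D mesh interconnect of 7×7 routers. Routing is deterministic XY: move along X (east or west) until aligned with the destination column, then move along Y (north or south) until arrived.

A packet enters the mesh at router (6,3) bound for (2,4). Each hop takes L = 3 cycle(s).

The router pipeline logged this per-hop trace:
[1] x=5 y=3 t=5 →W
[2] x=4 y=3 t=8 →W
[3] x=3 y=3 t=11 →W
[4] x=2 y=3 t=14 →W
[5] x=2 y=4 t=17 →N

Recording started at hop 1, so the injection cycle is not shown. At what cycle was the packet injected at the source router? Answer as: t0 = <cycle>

t0 = 2

cyc[1] = 5 and cyc[k] = t0 + k·L for every k.
So t0 = 5 − 1·3 = 2.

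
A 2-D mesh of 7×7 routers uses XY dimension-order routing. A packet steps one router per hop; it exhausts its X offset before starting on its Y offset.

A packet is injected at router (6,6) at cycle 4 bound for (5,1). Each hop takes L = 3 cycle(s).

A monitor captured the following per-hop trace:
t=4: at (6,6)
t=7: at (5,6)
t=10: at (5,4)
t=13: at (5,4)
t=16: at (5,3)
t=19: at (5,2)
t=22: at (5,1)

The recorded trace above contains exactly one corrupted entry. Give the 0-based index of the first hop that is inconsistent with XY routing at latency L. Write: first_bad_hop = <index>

first_bad_hop = 2

[1] (-1,+0) / 3c ⇒ ok
[2] (+0,-2) / 3c ⇒ BAD: non-unit step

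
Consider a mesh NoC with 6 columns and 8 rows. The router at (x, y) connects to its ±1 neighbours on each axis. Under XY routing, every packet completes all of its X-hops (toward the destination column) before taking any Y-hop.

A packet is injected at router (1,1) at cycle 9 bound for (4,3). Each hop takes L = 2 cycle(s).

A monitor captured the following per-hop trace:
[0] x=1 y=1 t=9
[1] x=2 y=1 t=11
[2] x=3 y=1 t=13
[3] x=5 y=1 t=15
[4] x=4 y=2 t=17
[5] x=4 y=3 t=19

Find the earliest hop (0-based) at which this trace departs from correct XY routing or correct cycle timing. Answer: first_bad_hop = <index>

first_bad_hop = 3

[1] (+1,+0) / 2c ⇒ ok
[2] (+1,+0) / 2c ⇒ ok
[3] (+2,+0) / 2c ⇒ BAD: non-unit step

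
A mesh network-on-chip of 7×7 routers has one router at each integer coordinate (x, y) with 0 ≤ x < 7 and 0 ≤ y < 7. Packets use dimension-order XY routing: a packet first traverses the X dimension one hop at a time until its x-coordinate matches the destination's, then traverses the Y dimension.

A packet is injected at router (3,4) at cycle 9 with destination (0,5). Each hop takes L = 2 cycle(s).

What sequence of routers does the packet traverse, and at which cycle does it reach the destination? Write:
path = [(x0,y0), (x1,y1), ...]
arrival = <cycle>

[0] x=3 y=4 t=9
[1] x=2 y=4 t=11 →W
[2] x=1 y=4 t=13 →W
[3] x=0 y=4 t=15 →W
[4] x=0 y=5 t=17 →N

path = [(3,4), (2,4), (1,4), (0,4), (0,5)]
arrival = 17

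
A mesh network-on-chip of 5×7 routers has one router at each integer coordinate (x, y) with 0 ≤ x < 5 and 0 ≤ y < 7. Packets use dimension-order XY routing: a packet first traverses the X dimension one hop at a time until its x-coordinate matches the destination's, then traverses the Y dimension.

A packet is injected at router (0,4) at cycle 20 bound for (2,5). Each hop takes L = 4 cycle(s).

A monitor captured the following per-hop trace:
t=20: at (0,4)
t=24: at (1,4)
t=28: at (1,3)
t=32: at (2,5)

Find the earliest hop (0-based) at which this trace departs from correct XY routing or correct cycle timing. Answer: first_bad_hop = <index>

  1: Δx=+1 Δy=+0 Δt=4 [ok]
  2: Δx=+0 Δy=-1 Δt=4 [BAD: Y-move but x=1≠2]

first_bad_hop = 2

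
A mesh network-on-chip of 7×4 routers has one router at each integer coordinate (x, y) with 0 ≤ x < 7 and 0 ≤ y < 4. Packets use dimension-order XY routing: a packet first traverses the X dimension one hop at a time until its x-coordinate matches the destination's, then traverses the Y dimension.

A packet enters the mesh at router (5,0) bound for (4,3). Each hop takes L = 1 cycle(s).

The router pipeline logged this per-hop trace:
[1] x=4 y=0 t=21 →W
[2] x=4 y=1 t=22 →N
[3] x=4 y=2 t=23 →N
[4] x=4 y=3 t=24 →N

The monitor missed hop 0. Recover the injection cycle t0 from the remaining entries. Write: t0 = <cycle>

t0 = 20

The first recorded entry is hop 1 at cycle 21.
Subtract one hop: t0 = 21 − 1 = 20.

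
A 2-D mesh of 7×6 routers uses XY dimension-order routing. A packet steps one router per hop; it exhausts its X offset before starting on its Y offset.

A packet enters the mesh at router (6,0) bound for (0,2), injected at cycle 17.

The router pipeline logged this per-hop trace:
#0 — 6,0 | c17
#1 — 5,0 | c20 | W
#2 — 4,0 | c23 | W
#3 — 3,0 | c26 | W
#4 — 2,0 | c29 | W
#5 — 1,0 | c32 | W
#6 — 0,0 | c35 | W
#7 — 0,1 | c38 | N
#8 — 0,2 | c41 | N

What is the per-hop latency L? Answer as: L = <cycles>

From hop 0 (17) to hop 1 (20): +3 cycles.
One hop costs L cycles, so L = 3.

L = 3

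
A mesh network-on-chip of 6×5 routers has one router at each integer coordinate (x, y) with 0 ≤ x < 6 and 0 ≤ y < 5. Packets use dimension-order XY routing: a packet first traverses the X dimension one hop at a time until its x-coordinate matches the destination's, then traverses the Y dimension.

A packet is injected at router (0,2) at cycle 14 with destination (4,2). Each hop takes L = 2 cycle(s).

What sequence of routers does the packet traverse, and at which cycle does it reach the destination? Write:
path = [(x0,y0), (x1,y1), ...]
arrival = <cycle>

path = [(0,2), (1,2), (2,2), (3,2), (4,2)]
arrival = 22

src (0,2)  cyc=14
E→(1,2)  cyc=16
E→(2,2)  cyc=18
E→(3,2)  cyc=20
E→(4,2)  cyc=22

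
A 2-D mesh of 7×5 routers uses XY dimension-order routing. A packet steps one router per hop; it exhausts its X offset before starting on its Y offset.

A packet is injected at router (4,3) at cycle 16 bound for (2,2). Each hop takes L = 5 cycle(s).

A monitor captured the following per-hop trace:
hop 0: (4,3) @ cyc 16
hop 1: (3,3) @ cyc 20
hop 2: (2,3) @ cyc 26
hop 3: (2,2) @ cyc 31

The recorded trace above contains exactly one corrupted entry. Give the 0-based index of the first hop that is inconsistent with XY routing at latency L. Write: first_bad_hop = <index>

first_bad_hop = 1

[1] (-1,+0) / 4c ⇒ BAD: Δcyc=4≠L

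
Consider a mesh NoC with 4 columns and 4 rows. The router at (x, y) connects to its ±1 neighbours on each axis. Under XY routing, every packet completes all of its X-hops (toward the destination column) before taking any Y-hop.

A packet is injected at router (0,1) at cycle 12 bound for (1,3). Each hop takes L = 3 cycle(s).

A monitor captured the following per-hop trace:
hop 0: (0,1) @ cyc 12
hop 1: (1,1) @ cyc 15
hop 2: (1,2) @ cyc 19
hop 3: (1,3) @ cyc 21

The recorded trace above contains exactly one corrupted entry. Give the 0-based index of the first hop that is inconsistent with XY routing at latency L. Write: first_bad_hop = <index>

first_bad_hop = 2

  1: Δx=+1 Δy=+0 Δt=3 [ok]
  2: Δx=+0 Δy=+1 Δt=4 [BAD: Δcyc=4≠L]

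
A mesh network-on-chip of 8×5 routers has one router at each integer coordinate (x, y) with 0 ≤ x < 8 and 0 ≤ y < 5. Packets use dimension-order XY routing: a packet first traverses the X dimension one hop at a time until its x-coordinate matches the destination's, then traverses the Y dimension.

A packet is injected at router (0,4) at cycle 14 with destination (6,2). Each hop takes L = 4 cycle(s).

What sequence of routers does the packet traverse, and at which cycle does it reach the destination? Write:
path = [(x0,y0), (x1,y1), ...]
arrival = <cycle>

src (0,4)  cyc=14
E→(1,4)  cyc=18
E→(2,4)  cyc=22
E→(3,4)  cyc=26
E→(4,4)  cyc=30
E→(5,4)  cyc=34
E→(6,4)  cyc=38
S→(6,3)  cyc=42
S→(6,2)  cyc=46

path = [(0,4), (1,4), (2,4), (3,4), (4,4), (5,4), (6,4), (6,3), (6,2)]
arrival = 46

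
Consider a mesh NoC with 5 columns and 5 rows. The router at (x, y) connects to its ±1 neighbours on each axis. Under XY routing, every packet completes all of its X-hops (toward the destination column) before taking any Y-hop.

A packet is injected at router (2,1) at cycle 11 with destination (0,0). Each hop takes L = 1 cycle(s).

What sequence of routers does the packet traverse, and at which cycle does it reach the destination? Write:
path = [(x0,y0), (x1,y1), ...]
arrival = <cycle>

path = [(2,1), (1,1), (0,1), (0,0)]
arrival = 14

[0] x=2 y=1 t=11
[1] x=1 y=1 t=12 →W
[2] x=0 y=1 t=13 →W
[3] x=0 y=0 t=14 →S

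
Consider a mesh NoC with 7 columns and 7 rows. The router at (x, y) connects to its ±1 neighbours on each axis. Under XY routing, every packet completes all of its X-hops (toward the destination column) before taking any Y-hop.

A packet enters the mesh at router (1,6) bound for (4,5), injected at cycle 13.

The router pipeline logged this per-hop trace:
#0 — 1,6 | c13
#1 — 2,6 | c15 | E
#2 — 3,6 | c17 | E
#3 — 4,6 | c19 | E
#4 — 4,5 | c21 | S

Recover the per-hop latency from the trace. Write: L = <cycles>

L = 2

Between hops 0 and 1 the cycle counter advances 15 − 13 = 2.
Each hop adds L, hence L = 2.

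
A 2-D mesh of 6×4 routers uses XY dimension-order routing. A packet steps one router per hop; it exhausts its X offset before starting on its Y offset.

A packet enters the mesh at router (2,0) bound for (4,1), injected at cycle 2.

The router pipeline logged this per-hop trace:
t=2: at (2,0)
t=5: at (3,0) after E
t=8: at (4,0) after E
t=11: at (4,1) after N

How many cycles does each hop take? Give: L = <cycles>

cyc[1] − cyc[0] = 5 − 2 = 3.
That increment is L by definition: L = 3.

L = 3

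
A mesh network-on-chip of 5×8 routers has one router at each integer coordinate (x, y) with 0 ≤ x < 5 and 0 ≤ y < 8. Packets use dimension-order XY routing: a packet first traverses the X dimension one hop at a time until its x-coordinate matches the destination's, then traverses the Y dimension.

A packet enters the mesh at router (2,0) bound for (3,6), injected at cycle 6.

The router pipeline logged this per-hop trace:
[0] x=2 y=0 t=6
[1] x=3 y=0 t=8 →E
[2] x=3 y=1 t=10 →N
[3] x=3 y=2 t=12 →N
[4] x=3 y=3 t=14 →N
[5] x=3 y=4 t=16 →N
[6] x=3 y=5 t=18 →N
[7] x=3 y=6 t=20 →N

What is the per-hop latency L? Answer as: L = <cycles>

L = 2

Between hops 0 and 1 the cycle counter advances 8 − 6 = 2.
Per-hop latency L = Δcyc = 2.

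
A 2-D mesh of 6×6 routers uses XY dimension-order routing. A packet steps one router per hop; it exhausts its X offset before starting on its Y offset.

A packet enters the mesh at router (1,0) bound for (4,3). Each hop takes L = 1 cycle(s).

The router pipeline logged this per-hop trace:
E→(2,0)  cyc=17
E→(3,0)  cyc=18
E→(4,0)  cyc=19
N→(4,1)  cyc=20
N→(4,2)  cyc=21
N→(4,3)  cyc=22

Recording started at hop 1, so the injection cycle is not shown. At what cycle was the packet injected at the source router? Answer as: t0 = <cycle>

t0 = 16

Hop 1 reached at cycle 17; hop k is at t0 + k·L.
Subtract one hop: t0 = 17 − 1 = 16.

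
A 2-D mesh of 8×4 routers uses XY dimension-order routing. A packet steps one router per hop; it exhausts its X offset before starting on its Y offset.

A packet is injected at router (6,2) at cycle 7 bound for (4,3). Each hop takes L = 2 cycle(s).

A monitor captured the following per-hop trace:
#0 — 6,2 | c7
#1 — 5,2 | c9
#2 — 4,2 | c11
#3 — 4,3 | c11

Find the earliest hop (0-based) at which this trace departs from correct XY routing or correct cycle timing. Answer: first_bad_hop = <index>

  1: Δx=-1 Δy=+0 Δt=2 [ok]
  2: Δx=-1 Δy=+0 Δt=2 [ok]
  3: Δx=+0 Δy=+1 Δt=0 [BAD: Δcyc=0≠L]

first_bad_hop = 3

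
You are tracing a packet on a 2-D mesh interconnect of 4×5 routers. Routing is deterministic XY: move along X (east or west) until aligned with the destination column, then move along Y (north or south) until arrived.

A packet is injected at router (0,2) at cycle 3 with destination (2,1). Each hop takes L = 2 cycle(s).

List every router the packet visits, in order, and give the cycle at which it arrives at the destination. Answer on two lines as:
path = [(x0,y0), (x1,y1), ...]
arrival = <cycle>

path = [(0,2), (1,2), (2,2), (2,1)]
arrival = 9

src (0,2)  cyc=3
E→(1,2)  cyc=5
E→(2,2)  cyc=7
S→(2,1)  cyc=9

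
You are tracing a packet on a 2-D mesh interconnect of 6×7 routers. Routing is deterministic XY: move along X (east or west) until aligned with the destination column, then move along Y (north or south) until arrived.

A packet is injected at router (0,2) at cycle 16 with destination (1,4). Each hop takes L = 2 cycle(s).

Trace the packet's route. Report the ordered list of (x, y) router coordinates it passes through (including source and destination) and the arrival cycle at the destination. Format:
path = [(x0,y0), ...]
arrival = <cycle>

path = [(0,2), (1,2), (1,3), (1,4)]
arrival = 22

#0 — 0,2 | c16
#1 — 1,2 | c18 | E
#2 — 1,3 | c20 | N
#3 — 1,4 | c22 | N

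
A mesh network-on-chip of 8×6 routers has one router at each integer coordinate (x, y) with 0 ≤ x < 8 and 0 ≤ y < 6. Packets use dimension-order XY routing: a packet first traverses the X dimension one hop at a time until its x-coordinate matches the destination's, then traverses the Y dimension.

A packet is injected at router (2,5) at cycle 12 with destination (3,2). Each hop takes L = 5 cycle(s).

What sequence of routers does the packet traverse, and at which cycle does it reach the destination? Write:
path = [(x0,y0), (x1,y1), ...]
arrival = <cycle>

t=12: at (2,5)
t=17: at (3,5) after E
t=22: at (3,4) after S
t=27: at (3,3) after S
t=32: at (3,2) after S

path = [(2,5), (3,5), (3,4), (3,3), (3,2)]
arrival = 32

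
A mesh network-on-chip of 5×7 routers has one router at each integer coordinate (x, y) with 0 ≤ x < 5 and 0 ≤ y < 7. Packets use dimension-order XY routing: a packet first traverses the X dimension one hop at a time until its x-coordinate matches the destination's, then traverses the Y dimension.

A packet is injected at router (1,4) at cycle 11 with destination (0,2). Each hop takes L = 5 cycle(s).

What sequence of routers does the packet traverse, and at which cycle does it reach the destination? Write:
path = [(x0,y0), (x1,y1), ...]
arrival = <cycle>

hop 0: (1,4) @ cyc 11
hop 1: (0,4) @ cyc 16  [W]
hop 2: (0,3) @ cyc 21  [S]
hop 3: (0,2) @ cyc 26  [S]

path = [(1,4), (0,4), (0,3), (0,2)]
arrival = 26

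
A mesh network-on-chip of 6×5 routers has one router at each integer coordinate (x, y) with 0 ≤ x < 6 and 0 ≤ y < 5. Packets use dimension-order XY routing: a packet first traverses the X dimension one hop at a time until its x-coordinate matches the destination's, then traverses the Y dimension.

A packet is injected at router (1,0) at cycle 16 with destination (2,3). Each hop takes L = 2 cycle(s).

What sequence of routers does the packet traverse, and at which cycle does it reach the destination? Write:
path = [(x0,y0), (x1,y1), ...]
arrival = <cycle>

src (1,0)  cyc=16
E→(2,0)  cyc=18
N→(2,1)  cyc=20
N→(2,2)  cyc=22
N→(2,3)  cyc=24

path = [(1,0), (2,0), (2,1), (2,2), (2,3)]
arrival = 24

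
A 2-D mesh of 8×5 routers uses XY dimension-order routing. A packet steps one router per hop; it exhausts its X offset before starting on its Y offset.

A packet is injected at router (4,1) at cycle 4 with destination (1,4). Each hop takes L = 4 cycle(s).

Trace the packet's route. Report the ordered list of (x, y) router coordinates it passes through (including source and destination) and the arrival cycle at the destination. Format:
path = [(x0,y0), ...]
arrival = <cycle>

path = [(4,1), (3,1), (2,1), (1,1), (1,2), (1,3), (1,4)]
arrival = 28

hop 0: (4,1) @ cyc 4
hop 1: (3,1) @ cyc 8  [W]
hop 2: (2,1) @ cyc 12  [W]
hop 3: (1,1) @ cyc 16  [W]
hop 4: (1,2) @ cyc 20  [N]
hop 5: (1,3) @ cyc 24  [N]
hop 6: (1,4) @ cyc 28  [N]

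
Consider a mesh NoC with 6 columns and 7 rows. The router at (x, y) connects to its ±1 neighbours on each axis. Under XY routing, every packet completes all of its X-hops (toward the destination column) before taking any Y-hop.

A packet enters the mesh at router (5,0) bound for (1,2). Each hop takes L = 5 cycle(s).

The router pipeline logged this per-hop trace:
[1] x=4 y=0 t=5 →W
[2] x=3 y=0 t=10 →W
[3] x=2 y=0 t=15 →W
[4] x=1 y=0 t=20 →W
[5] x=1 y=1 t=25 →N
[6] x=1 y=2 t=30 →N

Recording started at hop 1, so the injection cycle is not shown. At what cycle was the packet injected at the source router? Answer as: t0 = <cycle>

Hop 1 reached at cycle 5; hop k is at t0 + k·L.
So t0 = 5 − 1·5 = 0.

t0 = 0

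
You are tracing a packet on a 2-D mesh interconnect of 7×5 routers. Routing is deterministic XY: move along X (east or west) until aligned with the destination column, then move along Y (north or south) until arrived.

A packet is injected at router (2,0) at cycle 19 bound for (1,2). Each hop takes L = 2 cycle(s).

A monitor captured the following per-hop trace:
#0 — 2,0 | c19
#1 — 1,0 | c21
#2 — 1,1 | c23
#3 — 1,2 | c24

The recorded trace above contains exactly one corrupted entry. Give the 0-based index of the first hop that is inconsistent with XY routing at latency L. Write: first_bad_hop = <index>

[1] (-1,+0) / 2c ⇒ ok
[2] (+0,+1) / 2c ⇒ ok
[3] (+0,+1) / 1c ⇒ BAD: Δcyc=1≠L

first_bad_hop = 3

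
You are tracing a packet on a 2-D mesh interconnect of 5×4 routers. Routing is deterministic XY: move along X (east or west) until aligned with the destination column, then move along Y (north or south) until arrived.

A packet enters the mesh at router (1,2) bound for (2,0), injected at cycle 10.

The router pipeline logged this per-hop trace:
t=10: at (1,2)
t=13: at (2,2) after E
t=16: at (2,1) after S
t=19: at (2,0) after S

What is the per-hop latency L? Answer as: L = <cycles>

L = 3

cyc[1] − cyc[0] = 13 − 10 = 3.
That increment is L by definition: L = 3.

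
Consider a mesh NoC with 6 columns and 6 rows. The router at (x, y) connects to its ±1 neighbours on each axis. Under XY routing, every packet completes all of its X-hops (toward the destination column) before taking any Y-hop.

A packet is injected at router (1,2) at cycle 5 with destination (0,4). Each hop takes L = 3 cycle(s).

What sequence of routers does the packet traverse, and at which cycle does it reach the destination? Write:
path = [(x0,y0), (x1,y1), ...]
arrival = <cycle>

src (1,2)  cyc=5
W→(0,2)  cyc=8
N→(0,3)  cyc=11
N→(0,4)  cyc=14

path = [(1,2), (0,2), (0,3), (0,4)]
arrival = 14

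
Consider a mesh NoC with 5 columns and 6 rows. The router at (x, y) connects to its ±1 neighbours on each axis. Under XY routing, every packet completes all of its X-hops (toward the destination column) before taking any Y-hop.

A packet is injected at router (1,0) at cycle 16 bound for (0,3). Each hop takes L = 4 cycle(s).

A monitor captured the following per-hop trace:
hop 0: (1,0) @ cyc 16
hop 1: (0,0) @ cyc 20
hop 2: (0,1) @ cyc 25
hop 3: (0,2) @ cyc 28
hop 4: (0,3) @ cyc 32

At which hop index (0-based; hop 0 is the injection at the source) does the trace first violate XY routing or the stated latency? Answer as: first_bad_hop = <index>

first_bad_hop = 2

hop 1: step (-1,+0), +4 cyc — ok
hop 2: step (+0,+1), +5 cyc — BAD: Δcyc=5≠L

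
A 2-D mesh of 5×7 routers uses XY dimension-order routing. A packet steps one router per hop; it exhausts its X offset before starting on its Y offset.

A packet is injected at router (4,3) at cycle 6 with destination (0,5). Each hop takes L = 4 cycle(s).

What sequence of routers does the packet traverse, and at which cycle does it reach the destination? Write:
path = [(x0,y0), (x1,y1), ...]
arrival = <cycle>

hop 0: (4,3) @ cyc 6
hop 1: (3,3) @ cyc 10  [W]
hop 2: (2,3) @ cyc 14  [W]
hop 3: (1,3) @ cyc 18  [W]
hop 4: (0,3) @ cyc 22  [W]
hop 5: (0,4) @ cyc 26  [N]
hop 6: (0,5) @ cyc 30  [N]

path = [(4,3), (3,3), (2,3), (1,3), (0,3), (0,4), (0,5)]
arrival = 30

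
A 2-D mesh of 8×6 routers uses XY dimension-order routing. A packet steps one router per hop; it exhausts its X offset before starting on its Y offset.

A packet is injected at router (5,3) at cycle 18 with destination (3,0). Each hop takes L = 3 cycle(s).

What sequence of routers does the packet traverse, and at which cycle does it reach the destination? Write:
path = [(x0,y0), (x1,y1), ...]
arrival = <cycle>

t=18: at (5,3)
t=21: at (4,3) after W
t=24: at (3,3) after W
t=27: at (3,2) after S
t=30: at (3,1) after S
t=33: at (3,0) after S

path = [(5,3), (4,3), (3,3), (3,2), (3,1), (3,0)]
arrival = 33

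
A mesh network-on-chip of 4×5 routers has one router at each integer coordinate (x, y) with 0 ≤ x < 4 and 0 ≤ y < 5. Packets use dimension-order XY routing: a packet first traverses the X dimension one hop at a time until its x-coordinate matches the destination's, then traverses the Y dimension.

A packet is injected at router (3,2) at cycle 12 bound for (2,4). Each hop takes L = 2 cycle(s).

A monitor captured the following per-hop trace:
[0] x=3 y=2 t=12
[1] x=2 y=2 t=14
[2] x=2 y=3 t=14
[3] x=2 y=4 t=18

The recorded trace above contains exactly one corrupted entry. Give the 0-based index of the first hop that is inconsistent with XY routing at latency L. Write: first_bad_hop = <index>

[1] (-1,+0) / 2c ⇒ ok
[2] (+0,+1) / 0c ⇒ BAD: Δcyc=0≠L

first_bad_hop = 2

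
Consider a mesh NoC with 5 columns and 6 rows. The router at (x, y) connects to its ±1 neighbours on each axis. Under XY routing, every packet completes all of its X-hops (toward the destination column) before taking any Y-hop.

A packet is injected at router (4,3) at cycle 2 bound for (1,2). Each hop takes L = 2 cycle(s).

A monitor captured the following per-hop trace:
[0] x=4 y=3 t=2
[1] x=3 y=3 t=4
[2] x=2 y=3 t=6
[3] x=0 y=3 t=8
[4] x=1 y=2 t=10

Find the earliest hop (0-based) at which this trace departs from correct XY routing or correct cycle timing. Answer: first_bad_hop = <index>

first_bad_hop = 3

hop 1: step (-1,+0), +2 cyc — ok
hop 2: step (-1,+0), +2 cyc — ok
hop 3: step (-2,+0), +2 cyc — BAD: non-unit step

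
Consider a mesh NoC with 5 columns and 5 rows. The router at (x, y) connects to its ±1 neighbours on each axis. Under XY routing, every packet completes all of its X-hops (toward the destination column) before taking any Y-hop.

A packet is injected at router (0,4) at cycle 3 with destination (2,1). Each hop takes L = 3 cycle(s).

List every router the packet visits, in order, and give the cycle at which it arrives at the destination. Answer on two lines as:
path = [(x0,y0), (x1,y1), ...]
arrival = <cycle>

[0] x=0 y=4 t=3
[1] x=1 y=4 t=6 →E
[2] x=2 y=4 t=9 →E
[3] x=2 y=3 t=12 →S
[4] x=2 y=2 t=15 →S
[5] x=2 y=1 t=18 →S

path = [(0,4), (1,4), (2,4), (2,3), (2,2), (2,1)]
arrival = 18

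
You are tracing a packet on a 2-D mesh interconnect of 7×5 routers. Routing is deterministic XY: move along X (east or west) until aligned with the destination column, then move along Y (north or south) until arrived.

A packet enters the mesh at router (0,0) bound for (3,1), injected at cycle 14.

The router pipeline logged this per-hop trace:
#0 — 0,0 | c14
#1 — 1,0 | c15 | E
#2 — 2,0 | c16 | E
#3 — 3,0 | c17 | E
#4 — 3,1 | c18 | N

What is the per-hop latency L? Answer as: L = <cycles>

Between hops 0 and 1 the cycle counter advances 15 − 14 = 1.
Each hop adds L, hence L = 1.

L = 1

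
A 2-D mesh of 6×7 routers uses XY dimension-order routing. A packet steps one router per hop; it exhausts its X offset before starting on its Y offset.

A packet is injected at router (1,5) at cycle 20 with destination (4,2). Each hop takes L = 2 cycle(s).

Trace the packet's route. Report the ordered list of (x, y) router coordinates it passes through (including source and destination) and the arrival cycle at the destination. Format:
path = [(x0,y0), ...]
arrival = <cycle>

path = [(1,5), (2,5), (3,5), (4,5), (4,4), (4,3), (4,2)]
arrival = 32

  0. router=(1,5) cycle=20 (inject)
  1. router=(2,5) cycle=22 dir=E
  2. router=(3,5) cycle=24 dir=E
  3. router=(4,5) cycle=26 dir=E
  4. router=(4,4) cycle=28 dir=S
  5. router=(4,3) cycle=30 dir=S
  6. router=(4,2) cycle=32 dir=S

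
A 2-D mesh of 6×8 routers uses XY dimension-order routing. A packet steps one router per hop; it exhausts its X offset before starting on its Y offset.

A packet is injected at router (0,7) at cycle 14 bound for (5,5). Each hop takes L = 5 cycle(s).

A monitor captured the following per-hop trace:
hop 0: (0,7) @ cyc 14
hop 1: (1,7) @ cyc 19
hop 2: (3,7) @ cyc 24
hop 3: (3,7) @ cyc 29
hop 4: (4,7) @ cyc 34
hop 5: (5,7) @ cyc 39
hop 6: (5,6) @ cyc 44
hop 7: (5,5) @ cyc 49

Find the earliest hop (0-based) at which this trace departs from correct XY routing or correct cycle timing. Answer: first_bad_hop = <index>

  1: Δx=+1 Δy=+0 Δt=5 [ok]
  2: Δx=+2 Δy=+0 Δt=5 [BAD: non-unit step]

first_bad_hop = 2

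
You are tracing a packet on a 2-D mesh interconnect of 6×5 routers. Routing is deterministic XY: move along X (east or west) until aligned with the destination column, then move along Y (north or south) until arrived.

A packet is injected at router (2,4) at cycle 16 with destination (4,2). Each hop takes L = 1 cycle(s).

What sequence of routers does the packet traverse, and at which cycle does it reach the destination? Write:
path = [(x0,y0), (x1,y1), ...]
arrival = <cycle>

hop 0: (2,4) @ cyc 16
hop 1: (3,4) @ cyc 17  [E]
hop 2: (4,4) @ cyc 18  [E]
hop 3: (4,3) @ cyc 19  [S]
hop 4: (4,2) @ cyc 20  [S]

path = [(2,4), (3,4), (4,4), (4,3), (4,2)]
arrival = 20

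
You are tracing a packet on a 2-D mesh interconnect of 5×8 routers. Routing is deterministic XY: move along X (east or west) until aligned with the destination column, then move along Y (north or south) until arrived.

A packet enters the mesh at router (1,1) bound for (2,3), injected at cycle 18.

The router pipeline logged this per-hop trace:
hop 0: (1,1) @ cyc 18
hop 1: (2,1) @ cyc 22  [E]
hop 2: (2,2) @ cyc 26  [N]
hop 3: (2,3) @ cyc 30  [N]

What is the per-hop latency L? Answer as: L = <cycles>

From hop 0 (18) to hop 1 (22): +4 cycles.
Each hop adds L, hence L = 4.

L = 4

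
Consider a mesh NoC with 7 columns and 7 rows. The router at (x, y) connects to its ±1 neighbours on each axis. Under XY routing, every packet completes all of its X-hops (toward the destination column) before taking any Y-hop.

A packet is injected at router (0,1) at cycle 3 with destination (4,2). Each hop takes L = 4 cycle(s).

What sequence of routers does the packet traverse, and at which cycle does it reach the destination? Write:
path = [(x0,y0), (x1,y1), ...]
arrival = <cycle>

path = [(0,1), (1,1), (2,1), (3,1), (4,1), (4,2)]
arrival = 23

t=3: at (0,1)
t=7: at (1,1) after E
t=11: at (2,1) after E
t=15: at (3,1) after E
t=19: at (4,1) after E
t=23: at (4,2) after N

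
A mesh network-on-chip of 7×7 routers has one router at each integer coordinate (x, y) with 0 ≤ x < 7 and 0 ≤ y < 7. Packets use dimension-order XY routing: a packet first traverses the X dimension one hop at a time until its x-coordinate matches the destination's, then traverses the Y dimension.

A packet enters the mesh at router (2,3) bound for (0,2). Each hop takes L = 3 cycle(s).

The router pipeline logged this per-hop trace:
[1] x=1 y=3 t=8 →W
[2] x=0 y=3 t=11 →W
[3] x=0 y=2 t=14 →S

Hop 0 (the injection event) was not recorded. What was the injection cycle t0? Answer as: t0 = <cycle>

The first recorded entry is hop 1 at cycle 8.
t0 = cyc[1] − L = 8 − 3 = 5.

t0 = 5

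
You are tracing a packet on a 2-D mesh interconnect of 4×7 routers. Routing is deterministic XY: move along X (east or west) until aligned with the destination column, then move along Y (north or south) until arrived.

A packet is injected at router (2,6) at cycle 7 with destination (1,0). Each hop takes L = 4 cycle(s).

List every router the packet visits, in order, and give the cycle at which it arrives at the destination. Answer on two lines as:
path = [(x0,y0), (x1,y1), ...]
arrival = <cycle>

src (2,6)  cyc=7
W→(1,6)  cyc=11
S→(1,5)  cyc=15
S→(1,4)  cyc=19
S→(1,3)  cyc=23
S→(1,2)  cyc=27
S→(1,1)  cyc=31
S→(1,0)  cyc=35

path = [(2,6), (1,6), (1,5), (1,4), (1,3), (1,2), (1,1), (1,0)]
arrival = 35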